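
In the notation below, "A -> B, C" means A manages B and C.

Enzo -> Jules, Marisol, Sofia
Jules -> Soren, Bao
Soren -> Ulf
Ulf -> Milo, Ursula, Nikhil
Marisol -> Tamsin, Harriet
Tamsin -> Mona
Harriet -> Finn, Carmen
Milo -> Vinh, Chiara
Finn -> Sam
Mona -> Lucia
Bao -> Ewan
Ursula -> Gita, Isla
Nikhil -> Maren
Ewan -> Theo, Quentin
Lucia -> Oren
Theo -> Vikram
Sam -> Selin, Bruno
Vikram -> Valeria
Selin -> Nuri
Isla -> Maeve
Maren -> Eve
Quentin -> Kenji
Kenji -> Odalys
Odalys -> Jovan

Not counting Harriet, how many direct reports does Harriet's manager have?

Harriet reports to Marisol. Marisol's other direct reports are Tamsin — 1 peer.

1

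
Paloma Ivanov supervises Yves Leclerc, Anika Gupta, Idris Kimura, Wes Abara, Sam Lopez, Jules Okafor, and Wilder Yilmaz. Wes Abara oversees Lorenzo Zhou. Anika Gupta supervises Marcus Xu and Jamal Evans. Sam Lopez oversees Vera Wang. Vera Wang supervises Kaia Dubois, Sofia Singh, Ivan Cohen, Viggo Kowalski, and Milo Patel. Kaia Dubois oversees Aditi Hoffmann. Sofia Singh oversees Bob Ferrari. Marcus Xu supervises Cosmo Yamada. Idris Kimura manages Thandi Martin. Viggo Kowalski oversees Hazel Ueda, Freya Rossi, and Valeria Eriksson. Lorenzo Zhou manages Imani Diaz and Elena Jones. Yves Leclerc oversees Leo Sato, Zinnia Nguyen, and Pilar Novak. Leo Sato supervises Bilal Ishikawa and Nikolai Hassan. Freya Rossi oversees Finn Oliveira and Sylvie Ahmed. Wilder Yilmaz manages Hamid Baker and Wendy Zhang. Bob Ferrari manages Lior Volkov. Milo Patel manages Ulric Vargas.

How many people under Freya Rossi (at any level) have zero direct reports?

2

The people in Freya Rossi's organization with no one reporting to them are Finn Oliveira, Sylvie Ahmed. That is 2.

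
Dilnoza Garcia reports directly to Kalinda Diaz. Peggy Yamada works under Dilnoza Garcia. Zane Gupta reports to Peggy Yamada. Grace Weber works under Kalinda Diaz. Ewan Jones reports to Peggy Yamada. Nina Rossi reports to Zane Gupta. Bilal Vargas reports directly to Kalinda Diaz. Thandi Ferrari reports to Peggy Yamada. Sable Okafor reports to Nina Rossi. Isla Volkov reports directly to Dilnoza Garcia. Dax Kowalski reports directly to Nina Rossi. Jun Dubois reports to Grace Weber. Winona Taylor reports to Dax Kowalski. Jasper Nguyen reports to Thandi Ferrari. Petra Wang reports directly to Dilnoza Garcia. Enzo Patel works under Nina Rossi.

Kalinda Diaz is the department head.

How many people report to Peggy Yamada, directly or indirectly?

9

Peggy Yamada directly manages Zane Gupta, Ewan Jones, Thandi Ferrari. Under Zane Gupta: Nina Rossi, Enzo Patel, Dax Kowalski, Winona Taylor, Sable Okafor (5). Ewan Jones has no reports. Under Thandi Ferrari: Jasper Nguyen (1). So Peggy Yamada's organization is 3 direct reports plus everyone under them: 6 + 1 + 2 = 9.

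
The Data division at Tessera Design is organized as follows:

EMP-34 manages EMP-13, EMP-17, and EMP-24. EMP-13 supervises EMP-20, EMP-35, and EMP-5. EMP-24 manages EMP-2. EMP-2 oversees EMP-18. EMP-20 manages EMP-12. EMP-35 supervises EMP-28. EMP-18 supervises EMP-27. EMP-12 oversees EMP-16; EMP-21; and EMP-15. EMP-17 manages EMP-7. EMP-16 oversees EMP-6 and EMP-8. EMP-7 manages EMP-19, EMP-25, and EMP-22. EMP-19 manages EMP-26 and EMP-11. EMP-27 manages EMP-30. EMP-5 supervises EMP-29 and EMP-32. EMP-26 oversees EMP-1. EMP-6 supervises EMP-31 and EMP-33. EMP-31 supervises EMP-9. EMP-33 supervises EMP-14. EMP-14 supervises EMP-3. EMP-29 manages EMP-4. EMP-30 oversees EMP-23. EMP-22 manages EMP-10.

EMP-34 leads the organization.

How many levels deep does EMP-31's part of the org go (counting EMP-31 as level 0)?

1

The longest chain under EMP-31 runs EMP-31 → EMP-9, which is 1 level below EMP-31.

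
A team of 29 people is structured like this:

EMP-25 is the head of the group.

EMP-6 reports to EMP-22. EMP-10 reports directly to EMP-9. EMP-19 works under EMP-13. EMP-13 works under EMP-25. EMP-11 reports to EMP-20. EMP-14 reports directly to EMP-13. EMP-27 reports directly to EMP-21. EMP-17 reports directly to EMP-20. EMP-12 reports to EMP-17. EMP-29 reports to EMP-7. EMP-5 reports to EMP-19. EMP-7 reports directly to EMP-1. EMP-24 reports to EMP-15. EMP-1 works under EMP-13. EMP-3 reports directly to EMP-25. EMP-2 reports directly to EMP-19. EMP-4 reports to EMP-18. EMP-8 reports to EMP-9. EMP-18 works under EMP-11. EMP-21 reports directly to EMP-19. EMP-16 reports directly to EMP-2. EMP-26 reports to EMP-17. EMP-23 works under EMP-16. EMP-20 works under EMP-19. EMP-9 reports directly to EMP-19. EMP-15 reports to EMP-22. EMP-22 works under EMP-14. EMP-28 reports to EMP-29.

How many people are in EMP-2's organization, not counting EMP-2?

EMP-2 directly manages EMP-16. Under EMP-16: EMP-23 (1). That's 2 in total.

2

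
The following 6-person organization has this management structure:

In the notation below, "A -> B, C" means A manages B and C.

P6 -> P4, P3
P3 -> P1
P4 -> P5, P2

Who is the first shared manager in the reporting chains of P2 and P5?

P2's chain of managers is P4, P6. P5's chain of managers is P4, P6. The first manager that appears in both chains is P4.

P4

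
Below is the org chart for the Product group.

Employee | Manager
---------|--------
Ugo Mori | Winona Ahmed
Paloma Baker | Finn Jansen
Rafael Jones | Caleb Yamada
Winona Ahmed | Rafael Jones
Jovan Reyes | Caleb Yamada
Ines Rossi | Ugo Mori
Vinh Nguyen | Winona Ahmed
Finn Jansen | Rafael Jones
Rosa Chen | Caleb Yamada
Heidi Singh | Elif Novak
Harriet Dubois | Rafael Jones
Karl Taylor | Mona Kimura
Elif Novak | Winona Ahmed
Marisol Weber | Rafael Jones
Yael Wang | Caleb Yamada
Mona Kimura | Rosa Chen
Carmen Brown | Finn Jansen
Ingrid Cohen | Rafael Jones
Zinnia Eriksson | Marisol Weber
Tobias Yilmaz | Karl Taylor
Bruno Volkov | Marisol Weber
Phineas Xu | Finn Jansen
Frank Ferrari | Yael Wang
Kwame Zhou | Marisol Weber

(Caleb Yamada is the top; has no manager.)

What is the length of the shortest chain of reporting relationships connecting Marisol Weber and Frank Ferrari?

Marisol Weber is 2 levels below Caleb Yamada, and Frank Ferrari is 2 levels below Caleb Yamada (their lowest common manager). The shortest path runs up from Marisol Weber to Caleb Yamada and back down to Frank Ferrari: 2 + 2 = 4 links.

4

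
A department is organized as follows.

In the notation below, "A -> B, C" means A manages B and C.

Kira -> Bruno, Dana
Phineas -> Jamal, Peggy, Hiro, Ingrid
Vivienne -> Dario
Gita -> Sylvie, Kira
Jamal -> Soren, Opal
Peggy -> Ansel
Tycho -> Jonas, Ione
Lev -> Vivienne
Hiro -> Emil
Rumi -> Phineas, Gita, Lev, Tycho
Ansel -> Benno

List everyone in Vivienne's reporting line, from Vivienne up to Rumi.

Vivienne -> Lev -> Rumi

Vivienne reports to Lev. Lev reports to Rumi. Rumi is at the top.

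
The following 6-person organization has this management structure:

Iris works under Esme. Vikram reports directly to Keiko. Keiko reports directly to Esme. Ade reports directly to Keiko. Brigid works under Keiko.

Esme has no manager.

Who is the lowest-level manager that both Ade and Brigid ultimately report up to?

Keiko

Ade's chain of managers is Keiko, Esme. Brigid's chain of managers is Keiko, Esme. The first manager that appears in both chains is Keiko.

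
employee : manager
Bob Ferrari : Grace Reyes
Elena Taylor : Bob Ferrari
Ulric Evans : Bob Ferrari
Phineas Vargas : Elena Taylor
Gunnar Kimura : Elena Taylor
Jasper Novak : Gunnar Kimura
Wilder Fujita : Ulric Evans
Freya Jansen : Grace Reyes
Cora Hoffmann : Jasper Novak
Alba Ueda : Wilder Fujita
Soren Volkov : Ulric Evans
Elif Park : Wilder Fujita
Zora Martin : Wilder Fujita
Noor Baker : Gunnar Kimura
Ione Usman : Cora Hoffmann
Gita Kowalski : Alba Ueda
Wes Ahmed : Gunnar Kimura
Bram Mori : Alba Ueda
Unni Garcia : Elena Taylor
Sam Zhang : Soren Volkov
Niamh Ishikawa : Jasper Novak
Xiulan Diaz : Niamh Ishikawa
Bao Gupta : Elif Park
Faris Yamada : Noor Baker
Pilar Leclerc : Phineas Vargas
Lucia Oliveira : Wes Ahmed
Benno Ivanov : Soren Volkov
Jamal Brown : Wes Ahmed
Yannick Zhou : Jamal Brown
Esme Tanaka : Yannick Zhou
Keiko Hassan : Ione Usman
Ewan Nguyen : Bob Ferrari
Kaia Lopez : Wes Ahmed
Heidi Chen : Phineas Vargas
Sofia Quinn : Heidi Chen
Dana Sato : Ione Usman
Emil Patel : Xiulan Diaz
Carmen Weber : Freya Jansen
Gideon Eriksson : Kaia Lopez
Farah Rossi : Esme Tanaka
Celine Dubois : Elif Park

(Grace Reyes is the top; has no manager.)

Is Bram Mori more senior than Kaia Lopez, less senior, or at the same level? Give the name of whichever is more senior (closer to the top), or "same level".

Both Bram Mori and Kaia Lopez are 5 levels below Grace Reyes.

same level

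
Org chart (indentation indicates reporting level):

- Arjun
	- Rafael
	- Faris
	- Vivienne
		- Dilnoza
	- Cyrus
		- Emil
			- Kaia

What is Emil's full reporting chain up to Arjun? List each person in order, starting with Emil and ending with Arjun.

Emil -> Cyrus -> Arjun

Emil reports to Cyrus. Cyrus reports to Arjun. Arjun is at the top.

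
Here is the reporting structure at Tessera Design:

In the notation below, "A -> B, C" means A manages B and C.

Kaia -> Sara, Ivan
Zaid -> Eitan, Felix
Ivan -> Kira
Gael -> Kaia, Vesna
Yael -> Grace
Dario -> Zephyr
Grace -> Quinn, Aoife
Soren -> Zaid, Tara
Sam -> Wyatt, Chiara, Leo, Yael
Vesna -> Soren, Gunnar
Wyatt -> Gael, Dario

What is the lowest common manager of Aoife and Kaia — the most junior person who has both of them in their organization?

Aoife's chain of managers is Grace, Yael, Sam. Kaia's chain of managers is Gael, Wyatt, Sam. The first manager that appears in both chains is Sam.

Sam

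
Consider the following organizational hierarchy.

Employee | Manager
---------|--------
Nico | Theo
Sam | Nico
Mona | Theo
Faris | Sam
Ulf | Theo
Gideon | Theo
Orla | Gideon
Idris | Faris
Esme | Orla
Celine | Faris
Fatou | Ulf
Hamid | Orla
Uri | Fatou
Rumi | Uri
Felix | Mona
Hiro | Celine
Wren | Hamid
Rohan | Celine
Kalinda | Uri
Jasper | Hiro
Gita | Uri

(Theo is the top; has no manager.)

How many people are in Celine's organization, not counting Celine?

3

Celine directly manages Hiro, Rohan. Under Hiro: Jasper (1). Rohan has no reports. So Celine's organization is 2 direct reports plus everyone under them: 2 + 1 = 3.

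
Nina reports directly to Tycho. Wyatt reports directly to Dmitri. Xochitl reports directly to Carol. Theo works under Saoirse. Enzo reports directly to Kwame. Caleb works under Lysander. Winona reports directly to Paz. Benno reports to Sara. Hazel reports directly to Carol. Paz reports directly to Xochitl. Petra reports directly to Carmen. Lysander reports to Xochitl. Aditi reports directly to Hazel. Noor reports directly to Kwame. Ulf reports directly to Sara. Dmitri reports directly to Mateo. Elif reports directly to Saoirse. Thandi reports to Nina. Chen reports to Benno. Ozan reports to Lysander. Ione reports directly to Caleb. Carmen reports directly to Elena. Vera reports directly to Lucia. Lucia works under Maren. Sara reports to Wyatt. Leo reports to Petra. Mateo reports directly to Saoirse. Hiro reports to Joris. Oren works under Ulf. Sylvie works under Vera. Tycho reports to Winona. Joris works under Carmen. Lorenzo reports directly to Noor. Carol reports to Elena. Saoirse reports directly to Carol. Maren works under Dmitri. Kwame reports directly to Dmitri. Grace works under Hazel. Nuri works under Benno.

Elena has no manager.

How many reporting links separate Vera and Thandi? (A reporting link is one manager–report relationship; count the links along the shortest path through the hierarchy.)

12

Vera is 6 levels below Carol, and Thandi is 6 levels below Carol (their lowest common manager). The shortest path runs up from Vera to Carol and back down to Thandi: 6 + 6 = 12 links.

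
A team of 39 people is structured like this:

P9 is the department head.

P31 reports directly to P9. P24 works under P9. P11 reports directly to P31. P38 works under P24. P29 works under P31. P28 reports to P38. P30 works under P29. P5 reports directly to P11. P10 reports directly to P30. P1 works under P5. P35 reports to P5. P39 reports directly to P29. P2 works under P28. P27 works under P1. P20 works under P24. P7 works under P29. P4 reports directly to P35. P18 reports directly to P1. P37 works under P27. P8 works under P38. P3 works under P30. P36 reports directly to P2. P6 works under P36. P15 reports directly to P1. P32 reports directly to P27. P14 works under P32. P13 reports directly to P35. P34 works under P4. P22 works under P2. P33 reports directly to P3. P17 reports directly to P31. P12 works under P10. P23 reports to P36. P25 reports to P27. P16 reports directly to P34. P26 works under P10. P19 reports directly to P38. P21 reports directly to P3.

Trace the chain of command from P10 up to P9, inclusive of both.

P10 -> P30 -> P29 -> P31 -> P9

P10 reports to P30. P30 reports to P29. P29 reports to P31. P31 reports to P9. P9 is at the top.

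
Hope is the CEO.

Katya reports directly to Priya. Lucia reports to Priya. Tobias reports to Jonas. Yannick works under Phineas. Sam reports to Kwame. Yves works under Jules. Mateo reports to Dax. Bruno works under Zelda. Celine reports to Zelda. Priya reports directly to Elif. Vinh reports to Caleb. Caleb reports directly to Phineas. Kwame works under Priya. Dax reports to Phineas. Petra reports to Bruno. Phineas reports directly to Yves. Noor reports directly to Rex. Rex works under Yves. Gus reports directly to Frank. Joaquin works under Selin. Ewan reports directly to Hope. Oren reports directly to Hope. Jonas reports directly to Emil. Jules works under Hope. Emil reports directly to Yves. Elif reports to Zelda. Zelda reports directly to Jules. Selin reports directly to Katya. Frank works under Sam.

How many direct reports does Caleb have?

1

Caleb directly manages Vinh. That is 1 direct report.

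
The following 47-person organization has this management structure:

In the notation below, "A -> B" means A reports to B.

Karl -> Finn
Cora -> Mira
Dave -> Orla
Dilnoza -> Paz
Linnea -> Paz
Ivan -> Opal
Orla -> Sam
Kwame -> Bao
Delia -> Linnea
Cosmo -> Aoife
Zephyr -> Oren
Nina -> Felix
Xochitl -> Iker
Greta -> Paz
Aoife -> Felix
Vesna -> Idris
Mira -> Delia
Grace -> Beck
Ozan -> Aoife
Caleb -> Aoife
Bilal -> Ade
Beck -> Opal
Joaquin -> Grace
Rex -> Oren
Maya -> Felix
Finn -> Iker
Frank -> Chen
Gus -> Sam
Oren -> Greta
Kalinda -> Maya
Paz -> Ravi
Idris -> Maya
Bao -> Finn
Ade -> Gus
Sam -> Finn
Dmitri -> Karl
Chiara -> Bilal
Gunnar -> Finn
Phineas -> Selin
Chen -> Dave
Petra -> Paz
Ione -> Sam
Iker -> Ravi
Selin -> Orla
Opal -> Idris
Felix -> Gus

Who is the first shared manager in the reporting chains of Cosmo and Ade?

Gus

Cosmo's chain of managers is Aoife, Felix, Gus, Sam, Finn, Iker, Ravi. Ade's chain of managers is Gus, Sam, Finn, Iker, Ravi. The first manager that appears in both chains is Gus.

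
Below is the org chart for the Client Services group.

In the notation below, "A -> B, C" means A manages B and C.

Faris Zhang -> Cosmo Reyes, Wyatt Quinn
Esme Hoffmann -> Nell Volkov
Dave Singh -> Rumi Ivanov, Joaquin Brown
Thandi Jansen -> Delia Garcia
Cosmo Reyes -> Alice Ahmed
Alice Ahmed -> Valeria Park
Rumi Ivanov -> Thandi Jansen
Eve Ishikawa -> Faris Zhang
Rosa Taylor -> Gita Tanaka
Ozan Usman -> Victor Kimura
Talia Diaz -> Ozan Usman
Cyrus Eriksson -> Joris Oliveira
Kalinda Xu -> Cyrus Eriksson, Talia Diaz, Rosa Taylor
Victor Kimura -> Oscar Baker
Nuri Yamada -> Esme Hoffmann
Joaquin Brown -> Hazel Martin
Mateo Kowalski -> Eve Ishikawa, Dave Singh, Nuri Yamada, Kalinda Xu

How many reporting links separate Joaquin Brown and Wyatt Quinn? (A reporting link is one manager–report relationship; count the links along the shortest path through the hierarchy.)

5

Joaquin Brown is 2 levels below Mateo Kowalski, and Wyatt Quinn is 3 levels below Mateo Kowalski (their lowest common manager). The shortest path runs up from Joaquin Brown to Mateo Kowalski and back down to Wyatt Quinn: 2 + 3 = 5 links.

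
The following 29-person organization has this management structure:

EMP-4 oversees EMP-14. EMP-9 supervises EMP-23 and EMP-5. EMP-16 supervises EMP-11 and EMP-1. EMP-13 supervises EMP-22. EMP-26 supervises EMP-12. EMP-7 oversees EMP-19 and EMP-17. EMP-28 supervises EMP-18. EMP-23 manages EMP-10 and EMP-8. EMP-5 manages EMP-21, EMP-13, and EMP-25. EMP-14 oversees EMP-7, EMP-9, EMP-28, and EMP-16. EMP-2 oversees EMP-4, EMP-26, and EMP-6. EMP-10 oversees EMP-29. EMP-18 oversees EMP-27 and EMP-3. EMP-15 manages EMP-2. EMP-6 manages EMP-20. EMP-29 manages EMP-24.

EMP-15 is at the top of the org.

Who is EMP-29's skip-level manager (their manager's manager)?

EMP-29 reports to EMP-10, and EMP-10 reports to EMP-23. So EMP-29's skip-level manager is EMP-23.

EMP-23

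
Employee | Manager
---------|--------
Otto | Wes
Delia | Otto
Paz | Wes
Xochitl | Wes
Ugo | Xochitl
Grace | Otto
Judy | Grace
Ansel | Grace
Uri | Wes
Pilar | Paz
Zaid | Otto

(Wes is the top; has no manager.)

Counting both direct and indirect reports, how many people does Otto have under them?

5

Otto directly manages Delia, Grace, Zaid. Delia has no reports. Under Grace: Ansel, Judy (2). Zaid has no reports. So Otto's organization is 3 direct reports plus everyone under them: 1 + 3 + 1 = 5.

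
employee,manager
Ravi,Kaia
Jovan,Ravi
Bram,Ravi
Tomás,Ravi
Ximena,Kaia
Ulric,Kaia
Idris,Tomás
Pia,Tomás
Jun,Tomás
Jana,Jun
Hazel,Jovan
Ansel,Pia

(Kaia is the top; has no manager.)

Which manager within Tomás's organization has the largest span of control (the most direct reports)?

Direct-report counts within Tomás's organization: Tomás has 3; Jun has 1; Pia has 1. The largest is 3, held by Tomás.

Tomás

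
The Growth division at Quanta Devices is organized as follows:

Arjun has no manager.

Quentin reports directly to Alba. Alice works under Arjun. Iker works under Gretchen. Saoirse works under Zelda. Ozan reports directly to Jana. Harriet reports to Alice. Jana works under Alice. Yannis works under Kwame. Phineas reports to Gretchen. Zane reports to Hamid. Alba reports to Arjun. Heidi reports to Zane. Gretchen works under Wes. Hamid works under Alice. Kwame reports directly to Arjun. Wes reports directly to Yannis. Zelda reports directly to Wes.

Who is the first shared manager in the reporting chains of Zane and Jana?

Alice

Zane's chain of managers is Hamid, Alice, Arjun. Jana's chain of managers is Alice, Arjun. The first manager that appears in both chains is Alice.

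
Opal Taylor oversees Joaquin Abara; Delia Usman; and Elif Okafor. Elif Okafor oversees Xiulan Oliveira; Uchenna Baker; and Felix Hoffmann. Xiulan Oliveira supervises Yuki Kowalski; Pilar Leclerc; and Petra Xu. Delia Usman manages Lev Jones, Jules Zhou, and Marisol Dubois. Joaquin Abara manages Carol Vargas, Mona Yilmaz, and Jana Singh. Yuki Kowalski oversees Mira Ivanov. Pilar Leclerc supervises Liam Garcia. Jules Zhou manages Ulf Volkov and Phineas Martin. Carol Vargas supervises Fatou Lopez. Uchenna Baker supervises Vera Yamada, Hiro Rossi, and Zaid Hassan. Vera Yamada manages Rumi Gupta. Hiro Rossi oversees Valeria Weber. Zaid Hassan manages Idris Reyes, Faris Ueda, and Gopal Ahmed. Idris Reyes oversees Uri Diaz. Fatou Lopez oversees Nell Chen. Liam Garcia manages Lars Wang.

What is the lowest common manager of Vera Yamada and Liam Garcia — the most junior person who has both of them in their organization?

Vera Yamada's chain of managers is Uchenna Baker, Elif Okafor, Opal Taylor. Liam Garcia's chain of managers is Pilar Leclerc, Xiulan Oliveira, Elif Okafor, Opal Taylor. The first manager that appears in both chains is Elif Okafor.

Elif Okafor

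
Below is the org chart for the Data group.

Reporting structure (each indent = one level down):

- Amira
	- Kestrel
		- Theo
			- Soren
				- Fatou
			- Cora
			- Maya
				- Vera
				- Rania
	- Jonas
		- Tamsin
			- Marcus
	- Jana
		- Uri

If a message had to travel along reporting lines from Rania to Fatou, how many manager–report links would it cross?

4

Rania is 2 levels below Theo, and Fatou is 2 levels below Theo (their lowest common manager). The shortest path runs up from Rania to Theo and back down to Fatou: 2 + 2 = 4 links.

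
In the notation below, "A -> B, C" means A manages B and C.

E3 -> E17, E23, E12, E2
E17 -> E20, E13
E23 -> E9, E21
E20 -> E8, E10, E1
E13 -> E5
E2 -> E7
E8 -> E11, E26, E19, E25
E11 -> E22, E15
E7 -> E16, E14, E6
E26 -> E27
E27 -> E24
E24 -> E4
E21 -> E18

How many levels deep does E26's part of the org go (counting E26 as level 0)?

The longest chain under E26 runs E26 → E27 → E24 → E4, which is 3 levels below E26.

3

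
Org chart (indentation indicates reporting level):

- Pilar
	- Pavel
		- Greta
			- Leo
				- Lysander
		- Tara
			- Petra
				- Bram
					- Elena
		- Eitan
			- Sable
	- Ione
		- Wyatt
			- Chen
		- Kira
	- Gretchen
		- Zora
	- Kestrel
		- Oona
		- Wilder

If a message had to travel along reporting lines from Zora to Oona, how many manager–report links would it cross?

Zora is 2 levels below Pilar, and Oona is 2 levels below Pilar (their lowest common manager). The shortest path runs up from Zora to Pilar and back down to Oona: 2 + 2 = 4 links.

4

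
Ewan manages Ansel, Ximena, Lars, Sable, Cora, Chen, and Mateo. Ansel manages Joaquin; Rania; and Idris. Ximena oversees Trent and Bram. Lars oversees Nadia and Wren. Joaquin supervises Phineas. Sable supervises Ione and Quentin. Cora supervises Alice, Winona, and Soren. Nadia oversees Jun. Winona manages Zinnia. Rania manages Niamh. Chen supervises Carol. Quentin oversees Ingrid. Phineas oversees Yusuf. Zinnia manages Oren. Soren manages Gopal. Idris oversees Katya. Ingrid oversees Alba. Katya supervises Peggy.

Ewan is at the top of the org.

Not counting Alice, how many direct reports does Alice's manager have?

Alice reports to Cora. Cora's other direct reports are Winona, Soren — 2 peers.

2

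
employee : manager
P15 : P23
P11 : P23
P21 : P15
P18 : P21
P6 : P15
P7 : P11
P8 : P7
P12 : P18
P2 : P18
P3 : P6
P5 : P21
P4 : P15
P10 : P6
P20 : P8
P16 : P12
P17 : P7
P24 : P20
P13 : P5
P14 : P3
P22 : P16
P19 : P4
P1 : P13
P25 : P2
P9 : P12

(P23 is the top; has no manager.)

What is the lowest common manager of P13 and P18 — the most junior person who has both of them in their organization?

P13's chain of managers is P5, P21, P15, P23. P18's chain of managers is P21, P15, P23. The first manager that appears in both chains is P21.

P21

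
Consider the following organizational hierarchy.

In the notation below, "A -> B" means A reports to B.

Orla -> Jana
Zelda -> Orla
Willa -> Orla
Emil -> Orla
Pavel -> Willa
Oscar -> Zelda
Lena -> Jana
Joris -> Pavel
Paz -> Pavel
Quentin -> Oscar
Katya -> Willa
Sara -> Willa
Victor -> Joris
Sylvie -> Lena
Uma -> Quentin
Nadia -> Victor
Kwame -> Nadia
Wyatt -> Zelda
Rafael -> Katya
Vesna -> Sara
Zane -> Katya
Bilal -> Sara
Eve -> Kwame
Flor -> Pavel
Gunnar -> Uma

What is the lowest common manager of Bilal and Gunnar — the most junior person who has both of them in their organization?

Bilal's chain of managers is Sara, Willa, Orla, Jana. Gunnar's chain of managers is Uma, Quentin, Oscar, Zelda, Orla, Jana. The first manager that appears in both chains is Orla.

Orla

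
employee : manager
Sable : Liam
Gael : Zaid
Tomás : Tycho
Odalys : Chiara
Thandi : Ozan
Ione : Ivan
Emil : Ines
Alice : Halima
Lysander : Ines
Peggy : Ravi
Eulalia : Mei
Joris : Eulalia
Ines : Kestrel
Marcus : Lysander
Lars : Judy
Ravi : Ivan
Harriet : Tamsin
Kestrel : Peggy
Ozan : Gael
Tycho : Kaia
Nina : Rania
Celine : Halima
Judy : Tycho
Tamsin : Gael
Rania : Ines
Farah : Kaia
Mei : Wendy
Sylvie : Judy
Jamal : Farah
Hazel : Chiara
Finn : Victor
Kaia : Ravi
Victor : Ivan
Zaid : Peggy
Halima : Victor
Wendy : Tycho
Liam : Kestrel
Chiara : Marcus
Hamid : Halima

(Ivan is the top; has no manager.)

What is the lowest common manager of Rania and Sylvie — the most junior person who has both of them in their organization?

Ravi

Rania's chain of managers is Ines, Kestrel, Peggy, Ravi, Ivan. Sylvie's chain of managers is Judy, Tycho, Kaia, Ravi, Ivan. The first manager that appears in both chains is Ravi.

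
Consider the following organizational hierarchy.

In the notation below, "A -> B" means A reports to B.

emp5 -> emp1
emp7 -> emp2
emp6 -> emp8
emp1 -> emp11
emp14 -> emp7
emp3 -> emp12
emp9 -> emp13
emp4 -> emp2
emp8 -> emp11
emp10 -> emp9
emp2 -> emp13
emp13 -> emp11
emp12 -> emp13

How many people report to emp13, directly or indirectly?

emp13 directly manages emp2, emp12, emp9. Under emp2: emp4, emp7, emp14 (3). Under emp12: emp3 (1). Under emp9: emp10 (1). So emp13's organization is 3 direct reports plus everyone under them: 4 + 2 + 2 = 8.

8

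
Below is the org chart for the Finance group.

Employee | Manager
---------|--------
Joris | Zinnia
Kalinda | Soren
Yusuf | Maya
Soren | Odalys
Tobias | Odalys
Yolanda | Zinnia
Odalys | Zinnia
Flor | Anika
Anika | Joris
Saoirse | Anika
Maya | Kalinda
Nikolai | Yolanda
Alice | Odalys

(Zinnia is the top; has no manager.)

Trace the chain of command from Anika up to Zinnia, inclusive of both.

Anika -> Joris -> Zinnia

Anika reports to Joris. Joris reports to Zinnia. Zinnia is at the top.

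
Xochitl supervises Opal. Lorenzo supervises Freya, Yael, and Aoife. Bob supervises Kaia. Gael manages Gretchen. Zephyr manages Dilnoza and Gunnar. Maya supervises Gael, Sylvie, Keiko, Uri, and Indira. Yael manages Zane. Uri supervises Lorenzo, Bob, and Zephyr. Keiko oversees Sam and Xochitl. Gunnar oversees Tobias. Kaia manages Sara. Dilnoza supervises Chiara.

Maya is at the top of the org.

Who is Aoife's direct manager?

Lorenzo

Aoife reports directly to Lorenzo.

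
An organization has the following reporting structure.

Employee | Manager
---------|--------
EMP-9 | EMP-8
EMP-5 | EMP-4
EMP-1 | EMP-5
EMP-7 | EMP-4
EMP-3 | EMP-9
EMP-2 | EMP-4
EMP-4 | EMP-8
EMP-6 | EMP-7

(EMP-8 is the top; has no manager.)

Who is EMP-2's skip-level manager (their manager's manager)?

EMP-2 reports to EMP-4, and EMP-4 reports to EMP-8. So EMP-2's skip-level manager is EMP-8.

EMP-8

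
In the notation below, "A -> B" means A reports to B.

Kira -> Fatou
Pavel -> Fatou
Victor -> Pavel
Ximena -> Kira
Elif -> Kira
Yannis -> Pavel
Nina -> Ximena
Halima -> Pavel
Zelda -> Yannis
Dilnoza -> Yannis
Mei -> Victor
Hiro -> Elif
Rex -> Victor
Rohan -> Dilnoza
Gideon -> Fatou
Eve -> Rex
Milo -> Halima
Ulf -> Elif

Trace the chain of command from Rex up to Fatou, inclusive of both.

Rex -> Victor -> Pavel -> Fatou

Rex reports to Victor. Victor reports to Pavel. Pavel reports to Fatou. Fatou is at the top.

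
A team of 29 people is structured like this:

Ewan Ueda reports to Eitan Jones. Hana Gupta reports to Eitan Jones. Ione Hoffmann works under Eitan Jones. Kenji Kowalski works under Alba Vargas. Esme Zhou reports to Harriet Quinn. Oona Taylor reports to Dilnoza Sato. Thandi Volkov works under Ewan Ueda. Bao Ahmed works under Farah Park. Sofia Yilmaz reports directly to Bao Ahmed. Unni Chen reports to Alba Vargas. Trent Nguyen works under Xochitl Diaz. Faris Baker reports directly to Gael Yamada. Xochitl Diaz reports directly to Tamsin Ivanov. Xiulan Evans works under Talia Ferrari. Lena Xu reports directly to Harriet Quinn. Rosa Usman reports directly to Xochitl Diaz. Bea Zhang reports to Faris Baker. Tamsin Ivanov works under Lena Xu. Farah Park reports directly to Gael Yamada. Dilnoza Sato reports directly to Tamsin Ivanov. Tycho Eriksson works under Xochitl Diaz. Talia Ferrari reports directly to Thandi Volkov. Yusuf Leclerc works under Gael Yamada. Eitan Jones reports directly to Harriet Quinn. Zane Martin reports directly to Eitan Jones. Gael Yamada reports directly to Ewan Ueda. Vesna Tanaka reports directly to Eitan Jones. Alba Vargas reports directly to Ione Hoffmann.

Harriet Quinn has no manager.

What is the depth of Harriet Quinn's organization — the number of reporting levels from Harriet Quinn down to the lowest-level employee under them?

6

The longest chain under Harriet Quinn runs Harriet Quinn → Eitan Jones → Ewan Ueda → Gael Yamada → Farah Park → Bao Ahmed → Sofia Yilmaz, which is 6 levels below Harriet Quinn.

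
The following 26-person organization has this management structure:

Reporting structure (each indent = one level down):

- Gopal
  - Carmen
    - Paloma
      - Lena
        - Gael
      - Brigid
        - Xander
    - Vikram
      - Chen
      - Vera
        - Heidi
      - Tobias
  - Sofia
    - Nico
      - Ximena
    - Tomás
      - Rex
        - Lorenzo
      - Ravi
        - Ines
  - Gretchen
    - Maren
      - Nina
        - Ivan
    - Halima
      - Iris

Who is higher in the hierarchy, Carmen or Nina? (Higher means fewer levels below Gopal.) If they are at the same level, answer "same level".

Carmen is 1 level below Gopal; Nina is 3. Carmen is higher.

Carmen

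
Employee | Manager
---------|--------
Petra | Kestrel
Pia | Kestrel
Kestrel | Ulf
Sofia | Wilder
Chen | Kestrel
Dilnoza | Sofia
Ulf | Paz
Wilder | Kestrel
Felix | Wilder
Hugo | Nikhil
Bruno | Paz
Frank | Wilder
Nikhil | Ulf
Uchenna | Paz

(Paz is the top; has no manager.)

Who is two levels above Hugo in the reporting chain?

Ulf

Hugo reports to Nikhil, and Nikhil reports to Ulf. So Hugo's skip-level manager is Ulf.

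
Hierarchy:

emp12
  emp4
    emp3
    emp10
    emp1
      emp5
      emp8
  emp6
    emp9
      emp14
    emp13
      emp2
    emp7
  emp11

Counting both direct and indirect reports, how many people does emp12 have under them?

13

emp12 directly manages emp4, emp6, emp11. Under emp4: emp1, emp8, emp5, emp10, emp3 (5). Under emp6: emp7, emp13, emp2, emp9, emp14 (5). emp11 has no reports. So emp12's organization is 3 direct reports plus everyone under them: 6 + 6 + 1 = 13.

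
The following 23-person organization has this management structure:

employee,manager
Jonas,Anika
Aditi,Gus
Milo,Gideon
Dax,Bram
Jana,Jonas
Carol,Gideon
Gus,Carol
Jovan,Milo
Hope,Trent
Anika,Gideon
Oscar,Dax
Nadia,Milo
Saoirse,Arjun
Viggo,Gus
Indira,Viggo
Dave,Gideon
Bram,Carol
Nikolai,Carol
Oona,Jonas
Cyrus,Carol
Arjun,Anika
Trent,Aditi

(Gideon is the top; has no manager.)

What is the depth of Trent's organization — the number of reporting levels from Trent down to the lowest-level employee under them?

The longest chain under Trent runs Trent → Hope, which is 1 level below Trent.

1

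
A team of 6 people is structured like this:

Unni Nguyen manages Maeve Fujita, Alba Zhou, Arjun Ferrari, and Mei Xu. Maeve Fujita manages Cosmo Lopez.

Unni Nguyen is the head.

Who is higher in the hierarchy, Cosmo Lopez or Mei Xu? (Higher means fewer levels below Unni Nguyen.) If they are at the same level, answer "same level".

Mei Xu

Cosmo Lopez is 2 levels below Unni Nguyen; Mei Xu is 1. Mei Xu is higher.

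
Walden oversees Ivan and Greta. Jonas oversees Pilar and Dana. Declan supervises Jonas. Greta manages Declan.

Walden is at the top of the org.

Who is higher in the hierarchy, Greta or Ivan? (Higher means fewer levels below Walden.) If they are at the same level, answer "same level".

Both Greta and Ivan are 1 level below Walden.

same level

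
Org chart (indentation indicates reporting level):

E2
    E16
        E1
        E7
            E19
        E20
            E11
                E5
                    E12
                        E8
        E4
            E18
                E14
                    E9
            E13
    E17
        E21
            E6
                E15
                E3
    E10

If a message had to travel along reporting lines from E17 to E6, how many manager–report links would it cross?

E6 is in E17's organization: the chain from E6 up to E17 is E6 → E21 → E17, which is 2 links.

2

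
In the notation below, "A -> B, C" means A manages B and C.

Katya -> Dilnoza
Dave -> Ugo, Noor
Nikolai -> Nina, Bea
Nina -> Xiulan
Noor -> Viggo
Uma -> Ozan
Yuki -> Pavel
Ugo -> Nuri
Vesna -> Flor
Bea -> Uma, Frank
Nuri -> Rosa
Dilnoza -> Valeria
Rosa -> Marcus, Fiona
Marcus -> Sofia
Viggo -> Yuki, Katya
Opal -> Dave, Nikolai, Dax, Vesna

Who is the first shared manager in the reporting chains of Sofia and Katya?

Dave

Sofia's chain of managers is Marcus, Rosa, Nuri, Ugo, Dave, Opal. Katya's chain of managers is Viggo, Noor, Dave, Opal. The first manager that appears in both chains is Dave.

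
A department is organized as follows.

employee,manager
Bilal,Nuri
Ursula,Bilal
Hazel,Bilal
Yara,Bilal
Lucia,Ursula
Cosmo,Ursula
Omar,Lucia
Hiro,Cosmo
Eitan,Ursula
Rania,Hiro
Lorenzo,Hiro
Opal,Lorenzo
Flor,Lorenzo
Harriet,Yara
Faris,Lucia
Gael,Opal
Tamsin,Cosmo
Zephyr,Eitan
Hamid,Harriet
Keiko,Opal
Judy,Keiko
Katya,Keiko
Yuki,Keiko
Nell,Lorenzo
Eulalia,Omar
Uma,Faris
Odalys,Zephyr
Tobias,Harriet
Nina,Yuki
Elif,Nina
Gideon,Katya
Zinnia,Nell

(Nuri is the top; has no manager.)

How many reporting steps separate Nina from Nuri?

9

Chain from Nina up to Nuri: Nina → Yuki → Keiko → Opal → Lorenzo → Hiro → Cosmo → Ursula → Bilal → Nuri. That is 9 steps up, so Nina is 9 levels below Nuri.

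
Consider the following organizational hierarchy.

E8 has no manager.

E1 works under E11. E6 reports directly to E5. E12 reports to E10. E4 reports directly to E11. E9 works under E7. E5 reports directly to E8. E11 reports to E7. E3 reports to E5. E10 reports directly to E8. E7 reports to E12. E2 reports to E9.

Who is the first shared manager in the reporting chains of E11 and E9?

E11's chain of managers is E7, E12, E10, E8. E9's chain of managers is E7, E12, E10, E8. The first manager that appears in both chains is E7.

E7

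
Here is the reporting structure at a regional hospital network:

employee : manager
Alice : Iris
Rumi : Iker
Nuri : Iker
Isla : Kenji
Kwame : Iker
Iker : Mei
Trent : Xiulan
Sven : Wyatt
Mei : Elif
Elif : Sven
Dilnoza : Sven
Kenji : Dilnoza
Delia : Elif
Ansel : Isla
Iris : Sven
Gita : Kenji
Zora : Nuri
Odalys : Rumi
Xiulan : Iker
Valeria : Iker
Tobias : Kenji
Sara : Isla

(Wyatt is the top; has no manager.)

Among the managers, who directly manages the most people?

Iker

Direct-report counts: Wyatt has 1; Sven has 3; Iris has 1; Elif has 2; Mei has 1; Iker has 5; Rumi has 1; Nuri has 1; Xiulan has 1; Dilnoza has 1; Kenji has 3; Isla has 2. The largest is 5, held by Iker.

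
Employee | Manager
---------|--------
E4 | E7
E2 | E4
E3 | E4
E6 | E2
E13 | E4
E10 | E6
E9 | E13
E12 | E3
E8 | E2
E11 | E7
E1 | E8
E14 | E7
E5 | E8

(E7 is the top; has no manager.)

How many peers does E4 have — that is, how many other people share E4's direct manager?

2

E4 reports to E7. E7's other direct reports are E11, E14 — 2 peers.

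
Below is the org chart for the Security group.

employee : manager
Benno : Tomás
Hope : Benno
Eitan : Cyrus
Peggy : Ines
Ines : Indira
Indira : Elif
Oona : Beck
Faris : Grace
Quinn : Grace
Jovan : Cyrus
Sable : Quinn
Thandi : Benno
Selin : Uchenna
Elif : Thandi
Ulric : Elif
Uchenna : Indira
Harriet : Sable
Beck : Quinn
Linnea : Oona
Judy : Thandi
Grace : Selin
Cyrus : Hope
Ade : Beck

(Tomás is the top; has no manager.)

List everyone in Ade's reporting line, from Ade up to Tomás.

Ade reports to Beck. Beck reports to Quinn. Quinn reports to Grace. Grace reports to Selin. Selin reports to Uchenna. Uchenna reports to Indira. Indira reports to Elif. Elif reports to Thandi. Thandi reports to Benno. Benno reports to Tomás. Tomás is at the top.

Ade -> Beck -> Quinn -> Grace -> Selin -> Uchenna -> Indira -> Elif -> Thandi -> Benno -> Tomás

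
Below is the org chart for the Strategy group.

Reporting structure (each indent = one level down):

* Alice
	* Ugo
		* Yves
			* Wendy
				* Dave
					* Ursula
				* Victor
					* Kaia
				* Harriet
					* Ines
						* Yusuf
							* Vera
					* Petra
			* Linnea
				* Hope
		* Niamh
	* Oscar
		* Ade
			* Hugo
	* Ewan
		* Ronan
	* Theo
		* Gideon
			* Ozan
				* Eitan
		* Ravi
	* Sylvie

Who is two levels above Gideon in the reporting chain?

Alice

Gideon reports to Theo, and Theo reports to Alice. So Gideon's skip-level manager is Alice.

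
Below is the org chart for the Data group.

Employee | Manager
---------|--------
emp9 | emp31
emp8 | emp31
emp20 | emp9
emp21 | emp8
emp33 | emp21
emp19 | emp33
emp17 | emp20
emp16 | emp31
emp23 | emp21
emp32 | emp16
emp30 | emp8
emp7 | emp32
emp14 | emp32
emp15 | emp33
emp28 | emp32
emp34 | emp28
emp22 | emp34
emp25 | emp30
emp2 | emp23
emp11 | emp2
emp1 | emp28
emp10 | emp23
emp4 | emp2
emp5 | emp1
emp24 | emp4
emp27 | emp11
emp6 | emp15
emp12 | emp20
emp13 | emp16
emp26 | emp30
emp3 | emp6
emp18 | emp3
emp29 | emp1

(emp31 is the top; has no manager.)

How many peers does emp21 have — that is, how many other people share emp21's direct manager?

emp21 reports to emp8. emp8's other direct reports are emp30 — 1 peer.

1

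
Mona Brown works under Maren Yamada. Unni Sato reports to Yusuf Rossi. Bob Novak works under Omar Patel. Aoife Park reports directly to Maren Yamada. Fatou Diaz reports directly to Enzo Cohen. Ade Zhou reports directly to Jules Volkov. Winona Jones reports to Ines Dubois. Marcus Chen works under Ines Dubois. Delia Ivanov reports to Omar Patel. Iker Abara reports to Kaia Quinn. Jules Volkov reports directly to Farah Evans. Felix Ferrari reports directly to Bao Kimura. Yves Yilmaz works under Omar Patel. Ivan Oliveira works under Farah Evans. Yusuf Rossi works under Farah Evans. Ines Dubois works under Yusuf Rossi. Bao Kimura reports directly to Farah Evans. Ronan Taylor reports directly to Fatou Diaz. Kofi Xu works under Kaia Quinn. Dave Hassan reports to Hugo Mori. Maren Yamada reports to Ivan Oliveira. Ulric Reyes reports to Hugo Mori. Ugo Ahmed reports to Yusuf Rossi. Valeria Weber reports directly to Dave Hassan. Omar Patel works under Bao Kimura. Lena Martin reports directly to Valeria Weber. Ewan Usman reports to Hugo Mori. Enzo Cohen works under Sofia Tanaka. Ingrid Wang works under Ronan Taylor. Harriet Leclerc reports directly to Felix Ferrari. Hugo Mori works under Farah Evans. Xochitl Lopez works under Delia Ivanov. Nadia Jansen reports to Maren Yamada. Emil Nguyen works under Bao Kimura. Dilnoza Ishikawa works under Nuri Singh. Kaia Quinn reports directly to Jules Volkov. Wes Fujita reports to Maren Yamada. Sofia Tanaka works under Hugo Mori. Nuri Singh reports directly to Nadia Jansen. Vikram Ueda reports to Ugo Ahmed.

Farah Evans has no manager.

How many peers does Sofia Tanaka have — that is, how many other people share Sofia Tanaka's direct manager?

Sofia Tanaka reports to Hugo Mori. Hugo Mori's other direct reports are Dave Hassan, Ulric Reyes, Ewan Usman — 3 peers.

3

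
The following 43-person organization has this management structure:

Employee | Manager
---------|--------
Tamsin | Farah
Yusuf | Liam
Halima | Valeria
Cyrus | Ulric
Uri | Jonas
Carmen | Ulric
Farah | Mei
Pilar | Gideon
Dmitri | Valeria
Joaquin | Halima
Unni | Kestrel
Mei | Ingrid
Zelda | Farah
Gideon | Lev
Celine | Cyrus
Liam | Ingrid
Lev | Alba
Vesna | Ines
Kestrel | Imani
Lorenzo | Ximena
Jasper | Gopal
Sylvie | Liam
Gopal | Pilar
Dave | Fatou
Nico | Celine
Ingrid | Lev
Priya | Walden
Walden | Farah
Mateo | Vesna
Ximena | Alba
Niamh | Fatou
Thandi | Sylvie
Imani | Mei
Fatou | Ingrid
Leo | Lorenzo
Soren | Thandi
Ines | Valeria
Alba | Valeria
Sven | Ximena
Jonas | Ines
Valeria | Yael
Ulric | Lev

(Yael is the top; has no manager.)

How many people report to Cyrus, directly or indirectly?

2

Cyrus directly manages Celine. Under Celine: Nico (1). That's 2 in total.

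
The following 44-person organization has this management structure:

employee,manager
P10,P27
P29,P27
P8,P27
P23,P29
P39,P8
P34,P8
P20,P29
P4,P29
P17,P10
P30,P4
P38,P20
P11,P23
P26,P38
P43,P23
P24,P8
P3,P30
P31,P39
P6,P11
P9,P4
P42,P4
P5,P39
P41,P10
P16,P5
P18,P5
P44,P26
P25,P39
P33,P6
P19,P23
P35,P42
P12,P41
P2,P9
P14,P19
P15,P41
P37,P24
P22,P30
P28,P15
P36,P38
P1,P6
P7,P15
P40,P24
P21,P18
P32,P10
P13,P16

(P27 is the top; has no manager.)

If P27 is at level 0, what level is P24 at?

2

Chain from P24 up to P27: P24 → P8 → P27. That is 2 steps up, so P24 is 2 levels below P27.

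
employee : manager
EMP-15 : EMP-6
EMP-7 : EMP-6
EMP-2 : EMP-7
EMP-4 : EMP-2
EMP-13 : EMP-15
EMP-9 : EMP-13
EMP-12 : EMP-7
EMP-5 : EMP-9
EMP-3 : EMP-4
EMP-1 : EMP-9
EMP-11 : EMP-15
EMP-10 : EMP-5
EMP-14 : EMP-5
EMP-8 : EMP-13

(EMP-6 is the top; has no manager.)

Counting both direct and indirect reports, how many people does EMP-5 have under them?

2

EMP-5 directly manages EMP-10, EMP-14. EMP-10 has no reports. EMP-14 has no reports. So EMP-5's organization is 2 direct reports plus everyone under them: 1 + 1 = 2.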